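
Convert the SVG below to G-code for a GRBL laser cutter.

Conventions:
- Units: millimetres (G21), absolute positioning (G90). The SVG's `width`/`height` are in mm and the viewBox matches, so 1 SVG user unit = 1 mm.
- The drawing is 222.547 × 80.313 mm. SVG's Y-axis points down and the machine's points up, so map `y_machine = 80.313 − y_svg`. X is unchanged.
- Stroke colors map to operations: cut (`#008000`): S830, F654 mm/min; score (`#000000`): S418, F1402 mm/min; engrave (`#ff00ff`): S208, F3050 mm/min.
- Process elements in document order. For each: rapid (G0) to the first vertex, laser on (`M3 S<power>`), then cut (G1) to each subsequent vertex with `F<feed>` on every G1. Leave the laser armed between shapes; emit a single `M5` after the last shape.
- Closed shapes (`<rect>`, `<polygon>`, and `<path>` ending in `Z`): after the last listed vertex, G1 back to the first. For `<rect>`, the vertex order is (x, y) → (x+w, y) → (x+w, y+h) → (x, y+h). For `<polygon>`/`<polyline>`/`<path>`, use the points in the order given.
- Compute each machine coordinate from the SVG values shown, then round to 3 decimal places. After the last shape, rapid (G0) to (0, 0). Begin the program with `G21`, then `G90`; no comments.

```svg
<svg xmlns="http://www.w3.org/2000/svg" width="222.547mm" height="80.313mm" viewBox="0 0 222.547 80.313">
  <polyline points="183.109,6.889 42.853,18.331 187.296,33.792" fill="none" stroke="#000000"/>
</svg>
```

1 u = 1 mm; y_m = 80.313 − y.

[1] `<polyline>` open polyline, #000000→score S418 F1402: (183.109,73.424) → (42.853,61.982) → (187.296,46.521)

G21
G90
G0 X183.109 Y73.424
M3 S418
G1 X42.853 Y61.982 F1402
G1 X187.296 Y46.521 F1402
M5
G0 X0.000 Y0.000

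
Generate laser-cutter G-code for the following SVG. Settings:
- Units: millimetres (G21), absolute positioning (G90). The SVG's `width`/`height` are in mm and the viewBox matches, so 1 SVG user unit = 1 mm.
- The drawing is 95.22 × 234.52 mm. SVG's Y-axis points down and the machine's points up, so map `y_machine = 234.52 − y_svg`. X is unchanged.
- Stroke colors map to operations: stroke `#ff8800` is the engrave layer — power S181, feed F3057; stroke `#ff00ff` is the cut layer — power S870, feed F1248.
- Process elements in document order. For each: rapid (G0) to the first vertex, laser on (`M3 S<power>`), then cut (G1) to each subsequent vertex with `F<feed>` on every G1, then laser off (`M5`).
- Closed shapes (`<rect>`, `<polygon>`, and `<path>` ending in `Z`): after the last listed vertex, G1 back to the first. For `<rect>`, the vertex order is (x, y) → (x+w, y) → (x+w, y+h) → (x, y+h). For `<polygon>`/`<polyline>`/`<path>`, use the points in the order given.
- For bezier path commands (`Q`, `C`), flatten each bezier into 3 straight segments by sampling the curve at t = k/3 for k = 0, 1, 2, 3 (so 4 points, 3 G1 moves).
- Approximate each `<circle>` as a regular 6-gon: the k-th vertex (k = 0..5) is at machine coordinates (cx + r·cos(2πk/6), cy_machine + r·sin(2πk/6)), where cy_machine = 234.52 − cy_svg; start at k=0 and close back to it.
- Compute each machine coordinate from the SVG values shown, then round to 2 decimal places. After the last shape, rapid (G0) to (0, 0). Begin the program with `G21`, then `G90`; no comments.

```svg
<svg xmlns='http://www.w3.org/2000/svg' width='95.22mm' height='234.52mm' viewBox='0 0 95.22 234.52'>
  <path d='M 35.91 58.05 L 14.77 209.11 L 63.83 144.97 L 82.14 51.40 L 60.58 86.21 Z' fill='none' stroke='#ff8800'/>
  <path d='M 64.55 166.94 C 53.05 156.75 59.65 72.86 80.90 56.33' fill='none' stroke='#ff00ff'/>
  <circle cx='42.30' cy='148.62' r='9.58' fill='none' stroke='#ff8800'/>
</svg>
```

G21
G90
G0 X35.91 Y176.47
M3 S181
G1 X14.77 Y25.41 F3057
G1 X63.83 Y89.55 F3057
G1 X82.14 Y183.12 F3057
G1 X60.58 Y148.31 F3057
G1 X35.91 Y176.47 F3057
M5
G0 X64.55 Y67.58
M3 S870
G1 X58.96 Y97.11 F1248
G1 X64.66 Y144.43 F1248
G1 X80.90 Y178.19 F1248
M5
G0 X51.88 Y85.90
M3 S181
G1 X47.09 Y94.20 F3057
G1 X37.51 Y94.20 F3057
G1 X32.72 Y85.90 F3057
G1 X37.51 Y77.60 F3057
G1 X47.09 Y77.60 F3057
G1 X51.88 Y85.90 F3057
M5
G0 X0.00 Y0.00

viewBox `0 0 95.22 234.52` with mm width/height → 1 unit = 1 mm. Flip: y_m = 234.52 − y_svg.

**Shape 1** — `<path>` closed polygon, stroke `#ff8800` → engrave (S181, F3057). Machine vertices: (35.91,176.47) → (14.77,25.41) → (63.83,89.55) → (82.14,183.12) → (60.58,148.31) → (35.91,176.47). Closed: final G1 returns to the first vertex.

**Shape 2** — `<path>` cubic bezier, stroke `#ff00ff` → cut (S870, F1248). Control points (SVG): P0=(64.55,166.94), P1=(53.05,156.75), P2=(59.65,72.86), P3=(80.90,56.33); sampled at t=k/3. Machine vertices: (64.55,67.58) → (58.96,97.11) → (64.66,144.43) → (80.90,178.19). Open path.

**Shape 3** — `<circle>` circle, stroke `#ff8800` → engrave (S181, F3057). Machine vertices: (51.88,85.90) → (47.09,94.20) → (37.51,94.20) → (32.72,85.90) → (37.51,77.60) → (47.09,77.60) → (51.88,85.90). Closed: final G1 returns to the first vertex.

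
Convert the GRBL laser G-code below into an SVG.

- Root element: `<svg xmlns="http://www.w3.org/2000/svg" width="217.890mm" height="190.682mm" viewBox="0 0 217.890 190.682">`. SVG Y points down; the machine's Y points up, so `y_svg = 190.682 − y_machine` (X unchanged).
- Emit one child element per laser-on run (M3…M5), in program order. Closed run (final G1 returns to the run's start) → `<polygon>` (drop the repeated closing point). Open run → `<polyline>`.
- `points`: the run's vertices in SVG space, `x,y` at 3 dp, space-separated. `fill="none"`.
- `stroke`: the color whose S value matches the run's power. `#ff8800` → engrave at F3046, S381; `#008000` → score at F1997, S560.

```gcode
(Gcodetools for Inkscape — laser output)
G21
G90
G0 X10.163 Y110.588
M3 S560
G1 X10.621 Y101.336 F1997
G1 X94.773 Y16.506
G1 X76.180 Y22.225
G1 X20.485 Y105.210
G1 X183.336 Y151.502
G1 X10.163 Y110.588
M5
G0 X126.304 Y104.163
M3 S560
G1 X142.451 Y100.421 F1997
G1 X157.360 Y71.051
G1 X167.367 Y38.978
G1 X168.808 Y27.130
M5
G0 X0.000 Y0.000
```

<svg xmlns="http://www.w3.org/2000/svg" width="217.890mm" height="190.682mm" viewBox="0 0 217.890 190.682">
  <polygon points="10.163,80.094 10.621,89.346 94.773,174.176 76.180,168.457 20.485,85.472 183.336,39.180" fill="none" stroke="#008000"/>
  <polyline points="126.304,86.519 142.451,90.261 157.360,119.631 167.367,151.704 168.808,163.552" fill="none" stroke="#008000"/>
</svg>

Machine Y-up, SVG Y-down with viewBox height 190.682, so y_svg = 190.682 − y_machine; X carries over. Every run uses S560, so all elements get stroke `#008000` (score).

Run 1: The run returns to its start, so emit a `<polygon>` with points (Y-flipped): 10.163,80.094 10.621,89.346 94.773,174.176 76.180,168.457 20.485,85.472 183.336,39.180.

Run 2: The run is open, so emit a `<polyline>` with points (Y-flipped): 126.304,86.519 142.451,90.261 157.360,119.631 167.367,151.704 168.808,163.552.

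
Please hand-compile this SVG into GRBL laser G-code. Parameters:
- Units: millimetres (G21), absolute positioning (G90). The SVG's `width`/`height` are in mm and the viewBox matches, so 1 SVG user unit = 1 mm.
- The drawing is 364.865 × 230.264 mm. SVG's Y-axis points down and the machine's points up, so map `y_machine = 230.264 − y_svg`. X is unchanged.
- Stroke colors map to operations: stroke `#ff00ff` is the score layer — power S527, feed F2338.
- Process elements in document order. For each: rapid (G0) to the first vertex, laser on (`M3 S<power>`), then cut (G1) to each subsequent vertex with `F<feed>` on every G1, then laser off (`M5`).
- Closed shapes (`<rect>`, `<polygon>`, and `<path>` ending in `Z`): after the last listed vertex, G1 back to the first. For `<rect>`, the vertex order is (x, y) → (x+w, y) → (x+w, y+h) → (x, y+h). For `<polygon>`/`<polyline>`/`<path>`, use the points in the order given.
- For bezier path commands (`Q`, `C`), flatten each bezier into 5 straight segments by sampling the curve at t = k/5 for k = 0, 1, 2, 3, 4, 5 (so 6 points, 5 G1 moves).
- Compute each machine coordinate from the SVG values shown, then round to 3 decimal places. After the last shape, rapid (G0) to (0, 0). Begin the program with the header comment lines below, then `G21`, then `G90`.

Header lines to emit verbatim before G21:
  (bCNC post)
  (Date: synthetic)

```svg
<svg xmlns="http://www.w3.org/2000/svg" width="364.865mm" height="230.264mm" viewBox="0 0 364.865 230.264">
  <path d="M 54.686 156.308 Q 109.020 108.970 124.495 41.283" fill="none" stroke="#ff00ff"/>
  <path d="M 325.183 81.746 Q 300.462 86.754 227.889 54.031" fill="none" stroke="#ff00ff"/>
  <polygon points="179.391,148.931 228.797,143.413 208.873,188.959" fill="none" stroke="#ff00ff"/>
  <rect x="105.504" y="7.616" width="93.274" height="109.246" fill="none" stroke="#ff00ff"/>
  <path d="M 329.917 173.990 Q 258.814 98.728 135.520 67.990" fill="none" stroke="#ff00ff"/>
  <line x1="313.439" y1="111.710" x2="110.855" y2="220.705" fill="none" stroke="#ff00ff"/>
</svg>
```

(bCNC post)
(Date: synthetic)
G21
G90
G0 X54.686 Y73.956
M3 S527
G1 X74.865 Y93.705 F2338
G1 X91.936 Y115.082 F2338
G1 X105.898 Y138.087 F2338
G1 X116.751 Y162.720 F2338
G1 X124.495 Y188.981 F2338
M5
G0 X325.183 Y148.518
M3 S527
G1 X313.381 Y148.024 F2338
G1 X297.750 Y150.549 F2338
G1 X278.291 Y156.092 F2338
G1 X255.004 Y164.653 F2338
G1 X227.889 Y176.233 F2338
M5
G0 X179.391 Y81.333
M3 S527
G1 X228.797 Y86.851 F2338
G1 X208.873 Y41.305 F2338
G1 X179.391 Y81.333 F2338
M5
G0 X105.504 Y222.648
M3 S527
G1 X198.778 Y222.648 F2338
G1 X198.778 Y113.402 F2338
G1 X105.504 Y113.402 F2338
G1 X105.504 Y222.648 F2338
M5
G0 X329.917 Y56.274
M3 S527
G1 X299.388 Y84.598 F2338
G1 X264.684 Y109.360 F2338
G1 X225.805 Y130.560 F2338
G1 X182.750 Y148.198 F2338
G1 X135.520 Y162.274 F2338
M5
G0 X313.439 Y118.554
M3 S527
G1 X110.855 Y9.559 F2338
M5
G0 X0.000 Y0.000

viewBox `0 0 364.865 230.264` with mm width/height → 1 unit = 1 mm. Flip: y_m = 230.264 − y_svg.

**Shape 1** — `<path>` quadratic bezier, stroke `#ff00ff` → score (S527, F2338). Control points (SVG): P0=(54.686,156.308), P1=(109.020,108.970), P2=(124.495,41.283); sampled at t=k/5. Machine vertices: (54.686,73.956) → (74.865,93.705) → (91.936,115.082) → (105.898,138.087) → (116.751,162.720) → (124.495,188.981). Open path.

**Shape 2** — `<path>` quadratic bezier, stroke `#ff00ff` → score (S527, F2338). Control points (SVG): P0=(325.183,81.746), P1=(300.462,86.754), P2=(227.889,54.031); sampled at t=k/5. Machine vertices: (325.183,148.518) → (313.381,148.024) → (297.750,150.549) → (278.291,156.092) → (255.004,164.653) → (227.889,176.233). Open path.

**Shape 3** — `<polygon>` regular polygon, stroke `#ff00ff` → score (S527, F2338). Machine vertices: (179.391,81.333) → (228.797,86.851) → (208.873,41.305) → (179.391,81.333). Closed: final G1 returns to the first vertex.

**Shape 4** — `<rect>` rectangle, stroke `#ff00ff` → score (S527, F2338). Machine vertices: (105.504,222.648) → (198.778,222.648) → (198.778,113.402) → (105.504,113.402) → (105.504,222.648). Closed: final G1 returns to the first vertex.

**Shape 5** — `<path>` quadratic bezier, stroke `#ff00ff` → score (S527, F2338). Control points (SVG): P0=(329.917,173.990), P1=(258.814,98.728), P2=(135.520,67.990); sampled at t=k/5. Machine vertices: (329.917,56.274) → (299.388,84.598) → (264.684,109.360) → (225.805,130.560) → (182.750,148.198) → (135.520,162.274). Open path.

**Shape 6** — `<line>` line segment, stroke `#ff00ff` → score (S527, F2338). Machine vertices: (313.439,118.554) → (110.855,9.559). Open path.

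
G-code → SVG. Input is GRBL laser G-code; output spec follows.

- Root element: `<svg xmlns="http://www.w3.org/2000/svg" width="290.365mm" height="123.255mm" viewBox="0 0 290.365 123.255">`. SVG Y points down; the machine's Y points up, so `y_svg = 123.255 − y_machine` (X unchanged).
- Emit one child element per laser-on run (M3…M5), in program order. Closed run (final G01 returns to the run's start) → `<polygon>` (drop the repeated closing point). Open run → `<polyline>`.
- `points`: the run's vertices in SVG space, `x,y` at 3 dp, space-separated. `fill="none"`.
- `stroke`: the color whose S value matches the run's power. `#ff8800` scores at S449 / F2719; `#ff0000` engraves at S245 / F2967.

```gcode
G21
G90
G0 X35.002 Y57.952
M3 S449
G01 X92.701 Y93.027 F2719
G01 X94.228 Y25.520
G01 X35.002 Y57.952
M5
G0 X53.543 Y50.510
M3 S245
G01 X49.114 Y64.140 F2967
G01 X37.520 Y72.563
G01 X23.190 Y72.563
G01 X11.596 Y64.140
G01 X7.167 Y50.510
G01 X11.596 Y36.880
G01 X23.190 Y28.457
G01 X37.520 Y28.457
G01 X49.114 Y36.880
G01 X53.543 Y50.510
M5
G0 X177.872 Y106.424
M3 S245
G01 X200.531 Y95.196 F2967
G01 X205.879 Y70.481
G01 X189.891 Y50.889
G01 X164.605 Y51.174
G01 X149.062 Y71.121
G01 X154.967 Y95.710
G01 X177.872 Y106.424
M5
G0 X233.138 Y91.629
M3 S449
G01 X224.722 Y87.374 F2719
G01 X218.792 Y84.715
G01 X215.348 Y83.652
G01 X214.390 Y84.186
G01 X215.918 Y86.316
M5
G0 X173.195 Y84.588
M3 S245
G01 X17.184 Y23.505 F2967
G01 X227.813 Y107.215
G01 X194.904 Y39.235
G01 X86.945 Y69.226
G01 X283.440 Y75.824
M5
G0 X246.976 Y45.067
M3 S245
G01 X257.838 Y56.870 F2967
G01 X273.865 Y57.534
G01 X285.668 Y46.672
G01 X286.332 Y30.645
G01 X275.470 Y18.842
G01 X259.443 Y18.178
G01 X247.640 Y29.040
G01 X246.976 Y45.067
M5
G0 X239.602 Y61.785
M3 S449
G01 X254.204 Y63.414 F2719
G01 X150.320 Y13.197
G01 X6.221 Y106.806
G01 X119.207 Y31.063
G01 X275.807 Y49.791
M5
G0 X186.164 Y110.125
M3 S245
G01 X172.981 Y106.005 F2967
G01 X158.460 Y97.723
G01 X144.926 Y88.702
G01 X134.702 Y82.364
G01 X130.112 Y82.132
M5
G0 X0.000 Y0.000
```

<svg xmlns="http://www.w3.org/2000/svg" width="290.365mm" height="123.255mm" viewBox="0 0 290.365 123.255">
  <polygon points="35.002,65.303 92.701,30.228 94.228,97.735" fill="none" stroke="#ff8800"/>
  <polygon points="53.543,72.745 49.114,59.115 37.520,50.692 23.190,50.692 11.596,59.115 7.167,72.745 11.596,86.375 23.190,94.798 37.520,94.798 49.114,86.375" fill="none" stroke="#ff0000"/>
  <polygon points="177.872,16.831 200.531,28.059 205.879,52.774 189.891,72.366 164.605,72.081 149.062,52.134 154.967,27.545" fill="none" stroke="#ff0000"/>
  <polyline points="233.138,31.626 224.722,35.881 218.792,38.540 215.348,39.603 214.390,39.069 215.918,36.939" fill="none" stroke="#ff8800"/>
  <polyline points="173.195,38.667 17.184,99.750 227.813,16.040 194.904,84.020 86.945,54.029 283.440,47.431" fill="none" stroke="#ff0000"/>
  <polygon points="246.976,78.188 257.838,66.385 273.865,65.721 285.668,76.583 286.332,92.610 275.470,104.413 259.443,105.077 247.640,94.215" fill="none" stroke="#ff0000"/>
  <polyline points="239.602,61.470 254.204,59.841 150.320,110.058 6.221,16.449 119.207,92.192 275.807,73.464" fill="none" stroke="#ff8800"/>
  <polyline points="186.164,13.130 172.981,17.250 158.460,25.532 144.926,34.553 134.702,40.891 130.112,41.123" fill="none" stroke="#ff0000"/>
</svg>

y_svg = 123.255 − y_m.

[1] S449→`#ff8800` (score); closed run; points: 35.002,65.303 92.701,30.228 94.228,97.735

[2] S245→`#ff0000` (engrave); closed run; points: 53.543,72.745 49.114,59.115 37.520,50.692 23.190,50.692 11.596,59.115 7.167,72.745 11.596,86.375 23.190,94.798 37.520,94.798 49.114,86.375

[3] S245→`#ff0000` (engrave); closed run; points: 177.872,16.831 200.531,28.059 205.879,52.774 189.891,72.366 164.605,72.081 149.062,52.134 154.967,27.545

[4] S449→`#ff8800` (score); open run; points: 233.138,31.626 224.722,35.881 218.792,38.540 215.348,39.603 214.390,39.069 215.918,36.939

[5] S245→`#ff0000` (engrave); open run; points: 173.195,38.667 17.184,99.750 227.813,16.040 194.904,84.020 86.945,54.029 283.440,47.431

[6] S245→`#ff0000` (engrave); closed run; points: 246.976,78.188 257.838,66.385 273.865,65.721 285.668,76.583 286.332,92.610 275.470,104.413 259.443,105.077 247.640,94.215

[7] S449→`#ff8800` (score); open run; points: 239.602,61.470 254.204,59.841 150.320,110.058 6.221,16.449 119.207,92.192 275.807,73.464

[8] S245→`#ff0000` (engrave); open run; points: 186.164,13.130 172.981,17.250 158.460,25.532 144.926,34.553 134.702,40.891 130.112,41.123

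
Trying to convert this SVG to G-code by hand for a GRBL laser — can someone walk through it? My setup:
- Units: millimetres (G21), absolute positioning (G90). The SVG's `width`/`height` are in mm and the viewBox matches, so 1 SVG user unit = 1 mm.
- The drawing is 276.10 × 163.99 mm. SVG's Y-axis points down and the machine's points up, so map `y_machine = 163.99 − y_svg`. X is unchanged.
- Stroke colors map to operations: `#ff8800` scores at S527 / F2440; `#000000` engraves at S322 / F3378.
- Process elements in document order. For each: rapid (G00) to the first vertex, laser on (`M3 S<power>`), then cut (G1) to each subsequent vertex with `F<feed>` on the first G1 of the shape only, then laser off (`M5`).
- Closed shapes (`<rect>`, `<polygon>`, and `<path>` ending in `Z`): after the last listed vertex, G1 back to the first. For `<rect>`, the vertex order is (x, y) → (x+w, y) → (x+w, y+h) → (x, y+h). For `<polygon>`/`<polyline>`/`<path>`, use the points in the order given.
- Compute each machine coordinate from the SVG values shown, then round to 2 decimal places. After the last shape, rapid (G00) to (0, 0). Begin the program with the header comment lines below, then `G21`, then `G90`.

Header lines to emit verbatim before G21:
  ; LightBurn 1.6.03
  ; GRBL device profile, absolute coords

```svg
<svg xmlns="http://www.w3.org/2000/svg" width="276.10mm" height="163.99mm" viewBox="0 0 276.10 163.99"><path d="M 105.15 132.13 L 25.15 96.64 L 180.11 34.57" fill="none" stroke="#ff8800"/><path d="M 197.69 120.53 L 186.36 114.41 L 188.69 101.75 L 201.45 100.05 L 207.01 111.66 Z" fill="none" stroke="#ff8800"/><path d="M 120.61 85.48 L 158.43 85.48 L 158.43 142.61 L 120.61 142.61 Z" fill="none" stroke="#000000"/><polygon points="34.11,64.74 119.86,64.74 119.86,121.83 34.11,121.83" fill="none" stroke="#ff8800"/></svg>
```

; LightBurn 1.6.03
; GRBL device profile, absolute coords
G21
G90
G00 X105.15 Y31.86
M3 S527
G1 X25.15 Y67.35 F2440
G1 X180.11 Y129.42
M5
G00 X197.69 Y43.46
M3 S527
G1 X186.36 Y49.58 F2440
G1 X188.69 Y62.24
G1 X201.45 Y63.94
G1 X207.01 Y52.33
G1 X197.69 Y43.46
M5
G00 X120.61 Y78.51
M3 S322
G1 X158.43 Y78.51 F3378
G1 X158.43 Y21.38
G1 X120.61 Y21.38
G1 X120.61 Y78.51
M5
G00 X34.11 Y99.25
M3 S527
G1 X119.86 Y99.25 F2440
G1 X119.86 Y42.16
G1 X34.11 Y42.16
G1 X34.11 Y99.25
M5
G00 X0.00 Y0.00

1 u = 1 mm; y_m = 163.99 − y.

[1] `<path>` open polyline, #ff8800→score S527 F2440: (105.15,31.86) → (25.15,67.35) → (180.11,129.42)

[2] `<path>` regular polygon, #ff8800→score S527 F2440: (197.69,43.46) → (186.36,49.58) → (188.69,62.24) → (201.45,63.94) → (207.01,52.33) → (197.69,43.46) (closed)

[3] `<path>` rectangle, #000000→engrave S322 F3378: (120.61,78.51) → (158.43,78.51) → (158.43,21.38) → (120.61,21.38) → (120.61,78.51) (closed)

[4] `<polygon>` rectangle, #ff8800→score S527 F2440: (34.11,99.25) → (119.86,99.25) → (119.86,42.16) → (34.11,42.16) → (34.11,99.25) (closed)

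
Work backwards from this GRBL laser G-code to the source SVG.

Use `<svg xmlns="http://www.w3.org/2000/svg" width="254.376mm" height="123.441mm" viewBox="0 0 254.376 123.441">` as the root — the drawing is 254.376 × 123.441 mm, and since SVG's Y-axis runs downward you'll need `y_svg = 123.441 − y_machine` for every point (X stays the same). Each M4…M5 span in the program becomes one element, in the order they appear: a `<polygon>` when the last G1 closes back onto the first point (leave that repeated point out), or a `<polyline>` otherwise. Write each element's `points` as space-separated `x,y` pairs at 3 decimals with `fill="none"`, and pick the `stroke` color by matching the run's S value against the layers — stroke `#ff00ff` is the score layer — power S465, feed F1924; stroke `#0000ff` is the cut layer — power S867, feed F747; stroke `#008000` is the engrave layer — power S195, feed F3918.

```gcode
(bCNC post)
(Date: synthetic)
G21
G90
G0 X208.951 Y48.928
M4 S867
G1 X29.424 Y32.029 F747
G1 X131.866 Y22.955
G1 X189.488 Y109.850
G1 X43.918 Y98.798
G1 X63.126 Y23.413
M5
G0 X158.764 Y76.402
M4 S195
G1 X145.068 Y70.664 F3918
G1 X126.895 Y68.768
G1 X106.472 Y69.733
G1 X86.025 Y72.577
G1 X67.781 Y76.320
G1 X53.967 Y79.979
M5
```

Machine Y-up, SVG Y-down with viewBox height 123.441, so y_svg = 123.441 − y_machine; X carries over.

Run 1: S867 ⇒ cut layer `#0000ff`. The run is open, so emit a `<polyline>` with points (Y-flipped): 208.951,74.513 29.424,91.412 131.866,100.486 189.488,13.591 43.918,24.643 63.126,100.028.

Run 2: power S195 maps to stroke `#008000` (engrave). The run is open, so emit a `<polyline>` with points (Y-flipped): 158.764,47.039 145.068,52.777 126.895,54.673 106.472,53.708 86.025,50.864 67.781,47.121 53.967,43.462.

<svg xmlns="http://www.w3.org/2000/svg" width="254.376mm" height="123.441mm" viewBox="0 0 254.376 123.441">
  <polyline points="208.951,74.513 29.424,91.412 131.866,100.486 189.488,13.591 43.918,24.643 63.126,100.028" fill="none" stroke="#0000ff"/>
  <polyline points="158.764,47.039 145.068,52.777 126.895,54.673 106.472,53.708 86.025,50.864 67.781,47.121 53.967,43.462" fill="none" stroke="#008000"/>
</svg>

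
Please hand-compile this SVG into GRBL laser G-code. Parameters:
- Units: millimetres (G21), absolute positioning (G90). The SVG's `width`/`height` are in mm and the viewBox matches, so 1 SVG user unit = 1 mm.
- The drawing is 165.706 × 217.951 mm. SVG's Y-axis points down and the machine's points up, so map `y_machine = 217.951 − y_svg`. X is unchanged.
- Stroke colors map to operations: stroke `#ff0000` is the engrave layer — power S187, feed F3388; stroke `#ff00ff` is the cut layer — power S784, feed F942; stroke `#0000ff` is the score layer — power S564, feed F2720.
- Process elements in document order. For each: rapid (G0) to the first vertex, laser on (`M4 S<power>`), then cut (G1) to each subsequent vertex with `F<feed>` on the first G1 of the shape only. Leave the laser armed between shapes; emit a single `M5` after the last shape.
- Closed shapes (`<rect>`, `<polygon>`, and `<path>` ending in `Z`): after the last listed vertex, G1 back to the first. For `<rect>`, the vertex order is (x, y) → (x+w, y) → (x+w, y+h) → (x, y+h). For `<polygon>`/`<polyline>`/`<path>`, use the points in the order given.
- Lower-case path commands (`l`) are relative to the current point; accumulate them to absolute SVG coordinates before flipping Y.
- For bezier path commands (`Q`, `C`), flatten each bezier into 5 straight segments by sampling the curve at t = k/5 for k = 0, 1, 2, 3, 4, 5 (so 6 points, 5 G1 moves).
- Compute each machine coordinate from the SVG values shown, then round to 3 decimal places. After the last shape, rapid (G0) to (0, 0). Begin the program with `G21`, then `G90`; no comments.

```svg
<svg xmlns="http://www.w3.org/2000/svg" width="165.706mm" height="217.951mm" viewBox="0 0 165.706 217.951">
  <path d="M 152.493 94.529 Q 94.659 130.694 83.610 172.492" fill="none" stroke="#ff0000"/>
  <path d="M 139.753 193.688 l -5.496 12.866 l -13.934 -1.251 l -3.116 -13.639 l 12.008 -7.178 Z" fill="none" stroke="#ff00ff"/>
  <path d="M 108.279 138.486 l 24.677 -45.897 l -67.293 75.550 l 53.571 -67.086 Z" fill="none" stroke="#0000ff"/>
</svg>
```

G21
G90
G0 X152.493 Y123.422
M4 S187
G1 X131.231 Y108.731 F3388
G1 X113.711 Y93.589
G1 X99.935 Y77.996
G1 X89.901 Y61.953
G1 X83.610 Y45.459
G0 X139.753 Y24.263
M4 S784
G1 X134.257 Y11.397 F942
G1 X120.323 Y12.648
G1 X117.207 Y26.287
G1 X129.215 Y33.465
G1 X139.753 Y24.263
G0 X108.279 Y79.465
M4 S564
G1 X132.956 Y125.362 F2720
G1 X65.663 Y49.812
G1 X119.234 Y116.898
G1 X108.279 Y79.465
M5
G0 X0.000 Y0.000

viewBox `0 0 165.706 217.951` with mm width/height → 1 unit = 1 mm. Flip: y_m = 217.951 − y_svg.

**Shape 1** — `<path>` quadratic bezier, stroke `#ff0000` → engrave (S187, F3388). Control points (SVG): P0=(152.493,94.529), P1=(94.659,130.694), P2=(83.610,172.492); sampled at t=k/5. Machine vertices: (152.493,123.422) → (131.231,108.731) → (113.711,93.589) → (99.935,77.996) → (89.901,61.953) → (83.610,45.459). Open path.

**Shape 2** — `<path>` regular polygon, stroke `#ff00ff` → cut (S784, F942). Machine vertices: (139.753,24.263) → (134.257,11.397) → (120.323,12.648) → (117.207,26.287) → (129.215,33.465) → (139.753,24.263). Closed: final G1 returns to the first vertex.

**Shape 3** — `<path>` closed polygon, stroke `#0000ff` → score (S564, F2720). Machine vertices: (108.279,79.465) → (132.956,125.362) → (65.663,49.812) → (119.234,116.898) → (108.279,79.465). Closed: final G1 returns to the first vertex.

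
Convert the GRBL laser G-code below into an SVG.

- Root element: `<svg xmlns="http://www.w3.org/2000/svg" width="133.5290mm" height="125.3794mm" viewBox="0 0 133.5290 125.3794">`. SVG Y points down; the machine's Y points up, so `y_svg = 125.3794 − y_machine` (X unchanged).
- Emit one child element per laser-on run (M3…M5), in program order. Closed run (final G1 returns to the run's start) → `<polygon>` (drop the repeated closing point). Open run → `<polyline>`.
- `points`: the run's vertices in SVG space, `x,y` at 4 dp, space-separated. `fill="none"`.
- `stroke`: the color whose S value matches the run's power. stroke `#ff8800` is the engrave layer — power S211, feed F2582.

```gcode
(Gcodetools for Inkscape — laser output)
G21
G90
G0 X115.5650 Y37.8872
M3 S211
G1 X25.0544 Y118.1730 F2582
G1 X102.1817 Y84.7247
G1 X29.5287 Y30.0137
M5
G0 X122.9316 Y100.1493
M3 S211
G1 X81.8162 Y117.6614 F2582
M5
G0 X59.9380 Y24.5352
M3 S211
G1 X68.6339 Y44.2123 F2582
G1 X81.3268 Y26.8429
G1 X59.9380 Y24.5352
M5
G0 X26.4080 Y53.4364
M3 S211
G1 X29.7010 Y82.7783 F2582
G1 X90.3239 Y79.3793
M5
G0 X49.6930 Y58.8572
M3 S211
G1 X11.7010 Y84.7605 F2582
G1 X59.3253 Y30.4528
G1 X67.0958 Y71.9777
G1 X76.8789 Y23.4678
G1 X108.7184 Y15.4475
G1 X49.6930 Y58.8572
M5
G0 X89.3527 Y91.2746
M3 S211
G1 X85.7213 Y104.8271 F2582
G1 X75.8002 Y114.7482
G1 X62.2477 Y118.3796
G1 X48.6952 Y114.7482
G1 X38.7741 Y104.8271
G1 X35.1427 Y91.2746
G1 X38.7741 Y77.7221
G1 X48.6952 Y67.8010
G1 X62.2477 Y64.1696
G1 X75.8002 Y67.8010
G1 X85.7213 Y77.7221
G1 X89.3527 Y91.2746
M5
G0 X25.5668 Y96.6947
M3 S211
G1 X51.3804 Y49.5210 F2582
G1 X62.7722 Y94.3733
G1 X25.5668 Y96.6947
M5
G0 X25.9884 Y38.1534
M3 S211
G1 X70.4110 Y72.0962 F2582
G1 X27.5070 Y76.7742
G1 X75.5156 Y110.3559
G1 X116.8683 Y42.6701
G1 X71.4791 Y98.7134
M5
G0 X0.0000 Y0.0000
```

y_svg = 125.3794 − y_m. Every run uses S211, so all elements get stroke `#ff8800` (engrave).

[1] open run; points: 115.5650,87.4922 25.0544,7.2064 102.1817,40.6547 29.5287,95.3657

[2] open run; points: 122.9316,25.2301 81.8162,7.7180

[3] closed run; points: 59.9380,100.8442 68.6339,81.1671 81.3268,98.5365

[4] open run; points: 26.4080,71.9430 29.7010,42.6011 90.3239,46.0001

[5] closed run; points: 49.6930,66.5222 11.7010,40.6189 59.3253,94.9266 67.0958,53.4017 76.8789,101.9116 108.7184,109.9319

[6] closed run; points: 89.3527,34.1048 85.7213,20.5523 75.8002,10.6312 62.2477,6.9998 48.6952,10.6312 38.7741,20.5523 35.1427,34.1048 38.7741,47.6573 48.6952,57.5784 62.2477,61.2098 75.8002,57.5784 85.7213,47.6573

[7] closed run; points: 25.5668,28.6847 51.3804,75.8584 62.7722,31.0061

[8] open run; points: 25.9884,87.2260 70.4110,53.2832 27.5070,48.6052 75.5156,15.0235 116.8683,82.7093 71.4791,26.6660

<svg xmlns="http://www.w3.org/2000/svg" width="133.5290mm" height="125.3794mm" viewBox="0 0 133.5290 125.3794">
  <polyline points="115.5650,87.4922 25.0544,7.2064 102.1817,40.6547 29.5287,95.3657" fill="none" stroke="#ff8800"/>
  <polyline points="122.9316,25.2301 81.8162,7.7180" fill="none" stroke="#ff8800"/>
  <polygon points="59.9380,100.8442 68.6339,81.1671 81.3268,98.5365" fill="none" stroke="#ff8800"/>
  <polyline points="26.4080,71.9430 29.7010,42.6011 90.3239,46.0001" fill="none" stroke="#ff8800"/>
  <polygon points="49.6930,66.5222 11.7010,40.6189 59.3253,94.9266 67.0958,53.4017 76.8789,101.9116 108.7184,109.9319" fill="none" stroke="#ff8800"/>
  <polygon points="89.3527,34.1048 85.7213,20.5523 75.8002,10.6312 62.2477,6.9998 48.6952,10.6312 38.7741,20.5523 35.1427,34.1048 38.7741,47.6573 48.6952,57.5784 62.2477,61.2098 75.8002,57.5784 85.7213,47.6573" fill="none" stroke="#ff8800"/>
  <polygon points="25.5668,28.6847 51.3804,75.8584 62.7722,31.0061" fill="none" stroke="#ff8800"/>
  <polyline points="25.9884,87.2260 70.4110,53.2832 27.5070,48.6052 75.5156,15.0235 116.8683,82.7093 71.4791,26.6660" fill="none" stroke="#ff8800"/>
</svg>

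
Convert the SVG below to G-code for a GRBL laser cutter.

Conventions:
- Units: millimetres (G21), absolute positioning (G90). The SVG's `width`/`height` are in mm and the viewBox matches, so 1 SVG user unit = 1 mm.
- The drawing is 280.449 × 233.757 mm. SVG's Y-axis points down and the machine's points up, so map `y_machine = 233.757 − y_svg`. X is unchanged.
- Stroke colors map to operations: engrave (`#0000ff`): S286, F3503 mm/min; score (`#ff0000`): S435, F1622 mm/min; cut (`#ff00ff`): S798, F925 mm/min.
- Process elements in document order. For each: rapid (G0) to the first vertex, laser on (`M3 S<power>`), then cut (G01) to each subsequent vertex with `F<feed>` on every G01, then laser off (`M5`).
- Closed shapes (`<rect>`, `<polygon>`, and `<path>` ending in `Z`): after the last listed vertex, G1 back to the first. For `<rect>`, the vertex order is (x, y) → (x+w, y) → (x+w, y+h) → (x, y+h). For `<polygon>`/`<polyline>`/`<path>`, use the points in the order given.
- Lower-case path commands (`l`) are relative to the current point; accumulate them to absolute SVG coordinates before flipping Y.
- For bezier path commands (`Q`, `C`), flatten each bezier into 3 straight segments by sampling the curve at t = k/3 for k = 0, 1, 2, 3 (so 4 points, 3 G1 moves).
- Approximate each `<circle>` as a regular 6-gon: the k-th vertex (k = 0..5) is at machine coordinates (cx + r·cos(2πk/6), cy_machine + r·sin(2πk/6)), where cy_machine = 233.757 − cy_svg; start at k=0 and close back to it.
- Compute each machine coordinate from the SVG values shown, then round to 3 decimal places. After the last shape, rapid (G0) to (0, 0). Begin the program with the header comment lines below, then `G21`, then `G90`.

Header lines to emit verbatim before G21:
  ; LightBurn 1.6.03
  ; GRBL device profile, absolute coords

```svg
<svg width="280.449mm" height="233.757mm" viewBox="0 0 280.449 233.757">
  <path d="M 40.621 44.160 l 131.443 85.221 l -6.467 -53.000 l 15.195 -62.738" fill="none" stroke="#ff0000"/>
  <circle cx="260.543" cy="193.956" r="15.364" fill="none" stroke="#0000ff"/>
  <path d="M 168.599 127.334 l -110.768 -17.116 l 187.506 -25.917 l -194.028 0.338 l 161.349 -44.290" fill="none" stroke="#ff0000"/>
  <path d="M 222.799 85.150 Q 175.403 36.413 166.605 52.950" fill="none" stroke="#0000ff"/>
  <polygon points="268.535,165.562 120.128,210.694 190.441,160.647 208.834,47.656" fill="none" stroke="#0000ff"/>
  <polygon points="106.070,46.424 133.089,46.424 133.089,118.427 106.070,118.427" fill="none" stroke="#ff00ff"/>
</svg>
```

; LightBurn 1.6.03
; GRBL device profile, absolute coords
G21
G90
G0 X40.621 Y189.597
M3 S435
G01 X172.064 Y104.376 F1622
G01 X165.597 Y157.376 F1622
G01 X180.792 Y220.114 F1622
M5
G0 X275.907 Y39.801
M3 S286
G01 X268.225 Y53.107 F3503
G01 X252.861 Y53.107 F3503
G01 X245.179 Y39.801 F3503
G01 X252.861 Y26.495 F3503
G01 X268.225 Y26.495 F3503
G01 X275.907 Y39.801 F3503
M5
G0 X168.599 Y106.423
M3 S435
G01 X57.831 Y123.539 F1622
G01 X245.337 Y149.456 F1622
G01 X51.309 Y149.118 F1622
G01 X212.658 Y193.408 F1622
M5
G0 X222.799 Y148.607
M3 S286
G01 X195.490 Y173.846 F3503
G01 X176.759 Y184.579 F3503
G01 X166.605 Y180.807 F3503
M5
G0 X268.535 Y68.195
M3 S286
G01 X120.128 Y23.063 F3503
G01 X190.441 Y73.110 F3503
G01 X208.834 Y186.101 F3503
G01 X268.535 Y68.195 F3503
M5
G0 X106.070 Y187.333
M3 S798
G01 X133.089 Y187.333 F925
G01 X133.089 Y115.330 F925
G01 X106.070 Y115.330 F925
G01 X106.070 Y187.333 F925
M5
G0 X0.000 Y0.000

1 u = 1 mm; y_m = 233.757 − y.

[1] `<path>` open polyline, #ff0000→score S435 F1622: (40.621,189.597) → (172.064,104.376) → (165.597,157.376) → (180.792,220.114)

[2] `<circle>` circle, #0000ff→engrave S286 F3503: (275.907,39.801) → (268.225,53.107) → (252.861,53.107) → (245.179,39.801) → (252.861,26.495) → (268.225,26.495) → (275.907,39.801) (closed)

[3] `<path>` open polyline, #ff0000→score S435 F1622: (168.599,106.423) → (57.831,123.539) → (245.337,149.456) → (51.309,149.118) → (212.658,193.408)

[4] `<path>` quadratic bezier, #0000ff→engrave S286 F3503: (222.799,148.607) → (195.490,173.846) → (176.759,184.579) → (166.605,180.807)

[5] `<polygon>` closed polygon, #0000ff→engrave S286 F3503: (268.535,68.195) → (120.128,23.063) → (190.441,73.110) → (208.834,186.101) → (268.535,68.195) (closed)

[6] `<polygon>` rectangle, #ff00ff→cut S798 F925: (106.070,187.333) → (133.089,187.333) → (133.089,115.330) → (106.070,115.330) → (106.070,187.333) (closed)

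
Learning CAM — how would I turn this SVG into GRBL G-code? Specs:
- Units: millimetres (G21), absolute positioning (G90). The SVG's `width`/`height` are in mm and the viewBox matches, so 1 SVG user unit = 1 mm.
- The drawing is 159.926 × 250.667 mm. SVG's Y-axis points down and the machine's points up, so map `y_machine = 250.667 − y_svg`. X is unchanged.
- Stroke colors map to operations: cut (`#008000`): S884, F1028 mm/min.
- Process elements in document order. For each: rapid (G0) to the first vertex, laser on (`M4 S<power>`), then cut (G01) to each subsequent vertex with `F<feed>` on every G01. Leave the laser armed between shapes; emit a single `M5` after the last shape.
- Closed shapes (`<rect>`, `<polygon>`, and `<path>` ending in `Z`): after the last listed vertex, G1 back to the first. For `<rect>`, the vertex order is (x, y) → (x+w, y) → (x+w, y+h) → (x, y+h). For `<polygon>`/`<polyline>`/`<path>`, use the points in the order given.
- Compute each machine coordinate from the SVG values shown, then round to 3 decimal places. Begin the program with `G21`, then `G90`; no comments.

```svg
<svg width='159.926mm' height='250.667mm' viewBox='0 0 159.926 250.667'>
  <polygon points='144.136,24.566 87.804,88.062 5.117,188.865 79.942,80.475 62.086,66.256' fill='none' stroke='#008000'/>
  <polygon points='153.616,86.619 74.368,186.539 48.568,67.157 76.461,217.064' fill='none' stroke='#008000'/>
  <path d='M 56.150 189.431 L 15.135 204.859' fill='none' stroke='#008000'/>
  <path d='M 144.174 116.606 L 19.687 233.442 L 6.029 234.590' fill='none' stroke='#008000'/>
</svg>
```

G21
G90
G0 X144.136 Y226.101
M4 S884
G01 X87.804 Y162.605 F1028
G01 X5.117 Y61.802 F1028
G01 X79.942 Y170.192 F1028
G01 X62.086 Y184.411 F1028
G01 X144.136 Y226.101 F1028
G0 X153.616 Y164.048
M4 S884
G01 X74.368 Y64.128 F1028
G01 X48.568 Y183.510 F1028
G01 X76.461 Y33.603 F1028
G01 X153.616 Y164.048 F1028
G0 X56.150 Y61.236
M4 S884
G01 X15.135 Y45.808 F1028
G0 X144.174 Y134.061
M4 S884
G01 X19.687 Y17.225 F1028
G01 X6.029 Y16.077 F1028
M5

viewBox `0 0 159.926 250.667` with mm width/height → 1 unit = 1 mm. Flip: y_m = 250.667 − y_svg.

**Shape 1** — `<polygon>` closed polygon, stroke `#008000` → cut (S884, F1028). Machine vertices: (144.136,226.101) → (87.804,162.605) → (5.117,61.802) → (79.942,170.192) → (62.086,184.411) → (144.136,226.101). Closed: final G1 returns to the first vertex.

**Shape 2** — `<polygon>` closed polygon, stroke `#008000` → cut (S884, F1028). Machine vertices: (153.616,164.048) → (74.368,64.128) → (48.568,183.510) → (76.461,33.603) → (153.616,164.048). Closed: final G1 returns to the first vertex.

**Shape 3** — `<path>` line segment, stroke `#008000` → cut (S884, F1028). Machine vertices: (56.150,61.236) → (15.135,45.808). Open path.

**Shape 4** — `<path>` open polyline, stroke `#008000` → cut (S884, F1028). Machine vertices: (144.174,134.061) → (19.687,17.225) → (6.029,16.077). Open path.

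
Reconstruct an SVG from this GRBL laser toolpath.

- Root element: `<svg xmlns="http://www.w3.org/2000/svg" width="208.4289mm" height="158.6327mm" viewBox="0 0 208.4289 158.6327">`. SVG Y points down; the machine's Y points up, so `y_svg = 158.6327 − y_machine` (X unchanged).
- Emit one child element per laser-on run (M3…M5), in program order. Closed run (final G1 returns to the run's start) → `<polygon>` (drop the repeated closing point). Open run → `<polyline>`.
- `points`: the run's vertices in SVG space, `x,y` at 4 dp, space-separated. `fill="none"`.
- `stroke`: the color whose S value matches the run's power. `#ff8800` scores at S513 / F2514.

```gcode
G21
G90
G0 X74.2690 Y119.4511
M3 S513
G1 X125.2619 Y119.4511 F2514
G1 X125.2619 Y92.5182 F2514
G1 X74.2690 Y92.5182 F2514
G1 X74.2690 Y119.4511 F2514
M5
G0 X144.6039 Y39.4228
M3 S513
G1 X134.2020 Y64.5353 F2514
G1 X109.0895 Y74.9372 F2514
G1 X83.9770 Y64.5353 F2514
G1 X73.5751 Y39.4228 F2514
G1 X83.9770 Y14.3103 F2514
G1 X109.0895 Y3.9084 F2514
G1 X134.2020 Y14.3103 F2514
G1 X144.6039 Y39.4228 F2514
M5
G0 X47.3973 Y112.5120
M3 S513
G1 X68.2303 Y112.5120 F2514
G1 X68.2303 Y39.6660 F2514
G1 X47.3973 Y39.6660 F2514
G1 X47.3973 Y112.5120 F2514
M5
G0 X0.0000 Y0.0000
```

<svg xmlns="http://www.w3.org/2000/svg" width="208.4289mm" height="158.6327mm" viewBox="0 0 208.4289 158.6327">
  <polygon points="74.2690,39.1816 125.2619,39.1816 125.2619,66.1145 74.2690,66.1145" fill="none" stroke="#ff8800"/>
  <polygon points="144.6039,119.2099 134.2020,94.0974 109.0895,83.6955 83.9770,94.0974 73.5751,119.2099 83.9770,144.3224 109.0895,154.7243 134.2020,144.3224" fill="none" stroke="#ff8800"/>
  <polygon points="47.3973,46.1207 68.2303,46.1207 68.2303,118.9667 47.3973,118.9667" fill="none" stroke="#ff8800"/>
</svg>

y_svg = 158.6327 − y_m. Every run uses S513, so all elements get stroke `#ff8800` (score).

[1] closed run; points: 74.2690,39.1816 125.2619,39.1816 125.2619,66.1145 74.2690,66.1145

[2] closed run; points: 144.6039,119.2099 134.2020,94.0974 109.0895,83.6955 83.9770,94.0974 73.5751,119.2099 83.9770,144.3224 109.0895,154.7243 134.2020,144.3224

[3] closed run; points: 47.3973,46.1207 68.2303,46.1207 68.2303,118.9667 47.3973,118.9667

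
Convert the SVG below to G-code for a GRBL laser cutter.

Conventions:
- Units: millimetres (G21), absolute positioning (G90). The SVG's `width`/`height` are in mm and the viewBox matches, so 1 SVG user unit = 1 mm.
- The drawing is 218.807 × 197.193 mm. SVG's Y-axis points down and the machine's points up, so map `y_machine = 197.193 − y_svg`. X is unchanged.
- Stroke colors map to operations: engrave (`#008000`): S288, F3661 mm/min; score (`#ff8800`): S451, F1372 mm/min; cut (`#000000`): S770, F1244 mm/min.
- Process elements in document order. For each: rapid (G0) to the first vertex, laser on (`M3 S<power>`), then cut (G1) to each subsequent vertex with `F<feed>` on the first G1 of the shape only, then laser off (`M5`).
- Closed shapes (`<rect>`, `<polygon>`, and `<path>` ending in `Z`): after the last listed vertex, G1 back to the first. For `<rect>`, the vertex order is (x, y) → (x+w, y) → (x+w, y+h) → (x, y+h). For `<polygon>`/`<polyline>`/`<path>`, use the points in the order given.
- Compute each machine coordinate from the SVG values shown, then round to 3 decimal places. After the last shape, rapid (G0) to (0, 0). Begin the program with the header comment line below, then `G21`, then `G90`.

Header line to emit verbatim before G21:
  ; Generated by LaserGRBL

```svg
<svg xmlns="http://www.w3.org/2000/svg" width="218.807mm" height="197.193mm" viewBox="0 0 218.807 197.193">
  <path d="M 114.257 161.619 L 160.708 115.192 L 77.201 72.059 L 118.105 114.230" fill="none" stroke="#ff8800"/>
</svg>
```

; Generated by LaserGRBL
G21
G90
G0 X114.257 Y35.574
M3 S451
G1 X160.708 Y82.001 F1372
G1 X77.201 Y125.134
G1 X118.105 Y82.963
M5
G0 X0.000 Y0.000

viewBox `0 0 218.807 197.193` with mm width/height → 1 unit = 1 mm. Flip: y_m = 197.193 − y_svg.

**Shape 1** — `<path>` open polyline, stroke `#ff8800` → score (S451, F1372). Machine vertices: (114.257,35.574) → (160.708,82.001) → (77.201,125.134) → (118.105,82.963). Open path.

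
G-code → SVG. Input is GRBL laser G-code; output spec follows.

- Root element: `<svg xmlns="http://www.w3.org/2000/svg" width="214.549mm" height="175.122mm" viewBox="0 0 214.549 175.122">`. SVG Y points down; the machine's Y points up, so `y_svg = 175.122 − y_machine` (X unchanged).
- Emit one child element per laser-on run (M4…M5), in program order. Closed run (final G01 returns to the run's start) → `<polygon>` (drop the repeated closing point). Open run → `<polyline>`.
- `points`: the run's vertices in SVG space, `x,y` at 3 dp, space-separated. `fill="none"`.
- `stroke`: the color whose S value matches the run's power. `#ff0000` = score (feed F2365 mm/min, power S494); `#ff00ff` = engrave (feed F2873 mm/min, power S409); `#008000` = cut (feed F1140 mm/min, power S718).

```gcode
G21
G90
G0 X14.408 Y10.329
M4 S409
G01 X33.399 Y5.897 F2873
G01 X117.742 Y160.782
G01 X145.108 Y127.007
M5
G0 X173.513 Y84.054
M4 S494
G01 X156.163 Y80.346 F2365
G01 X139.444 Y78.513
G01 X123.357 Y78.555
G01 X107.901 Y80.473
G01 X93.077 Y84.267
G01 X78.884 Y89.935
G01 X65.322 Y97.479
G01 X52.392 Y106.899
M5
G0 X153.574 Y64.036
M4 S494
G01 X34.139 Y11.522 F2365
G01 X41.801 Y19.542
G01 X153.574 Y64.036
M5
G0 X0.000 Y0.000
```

<svg xmlns="http://www.w3.org/2000/svg" width="214.549mm" height="175.122mm" viewBox="0 0 214.549 175.122">
  <polyline points="14.408,164.793 33.399,169.225 117.742,14.340 145.108,48.115" fill="none" stroke="#ff00ff"/>
  <polyline points="173.513,91.068 156.163,94.776 139.444,96.609 123.357,96.567 107.901,94.649 93.077,90.855 78.884,85.187 65.322,77.643 52.392,68.223" fill="none" stroke="#ff0000"/>
  <polygon points="153.574,111.086 34.139,163.600 41.801,155.580" fill="none" stroke="#ff0000"/>
</svg>

Machine Y-up, SVG Y-down with viewBox height 175.122, so y_svg = 175.122 − y_machine; X carries over.

Run 1: the run's S409 means `#ff00ff` (engrave). The run is open, so emit a `<polyline>` with points (Y-flipped): 14.408,164.793 33.399,169.225 117.742,14.340 145.108,48.115.

Run 2: S494 ⇒ score layer `#ff0000`. The run is open, so emit a `<polyline>` with points (Y-flipped): 173.513,91.068 156.163,94.776 139.444,96.609 123.357,96.567 107.901,94.649 93.077,90.855 78.884,85.187 65.322,77.643 52.392,68.223.

Run 3: the run's S494 means `#ff0000` (score). The run returns to its start, so emit a `<polygon>` with points (Y-flipped): 153.574,111.086 34.139,163.600 41.801,155.580.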